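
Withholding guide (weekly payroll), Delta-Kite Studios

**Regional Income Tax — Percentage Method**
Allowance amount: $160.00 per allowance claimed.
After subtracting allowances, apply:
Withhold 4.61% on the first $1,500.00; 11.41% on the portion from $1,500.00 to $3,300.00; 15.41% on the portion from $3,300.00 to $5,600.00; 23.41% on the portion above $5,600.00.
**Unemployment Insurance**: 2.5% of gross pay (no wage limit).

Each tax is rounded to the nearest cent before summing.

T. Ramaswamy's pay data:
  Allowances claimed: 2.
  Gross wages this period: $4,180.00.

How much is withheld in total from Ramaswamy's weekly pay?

Regional Income Tax: taxable = $4,180.00 − 2×$160.00 = $3,860.00
  $274.53 + 15.41% × ($3,860.00 − $3,300.00) = $274.53 + 15.41% × $560.00 = $360.83
Unemployment Insurance: 2.5% × $4,180.00 = $104.50
Total: $360.83 + $104.50 = $465.33

$465.33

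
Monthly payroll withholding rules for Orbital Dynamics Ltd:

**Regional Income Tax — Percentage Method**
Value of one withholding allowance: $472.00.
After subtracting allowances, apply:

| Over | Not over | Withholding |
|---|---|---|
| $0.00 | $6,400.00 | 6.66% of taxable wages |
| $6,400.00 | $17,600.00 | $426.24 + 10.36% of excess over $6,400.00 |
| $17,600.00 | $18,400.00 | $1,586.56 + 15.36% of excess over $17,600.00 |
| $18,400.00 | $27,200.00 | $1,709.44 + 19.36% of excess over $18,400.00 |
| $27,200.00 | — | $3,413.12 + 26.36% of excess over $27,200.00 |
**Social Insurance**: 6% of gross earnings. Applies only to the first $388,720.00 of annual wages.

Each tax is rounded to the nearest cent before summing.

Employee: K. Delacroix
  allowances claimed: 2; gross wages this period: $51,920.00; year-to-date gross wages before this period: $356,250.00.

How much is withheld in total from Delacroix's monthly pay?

Regional Income Tax: taxable = $51,920.00 − 2×$472.00 = $50,976.00
  $3,413.12 + 26.36% × ($50,976.00 − $27,200.00) = $3,413.12 + 26.36% × $23,776.00 = $9,680.47
Social Insurance: cap $388,720.00 − YTD $356,250.00 = $32,470.00 subject; 6% × $32,470.00 = $1,948.20
Total: $9,680.47 + $1,948.20 = $11,628.67

$11,628.67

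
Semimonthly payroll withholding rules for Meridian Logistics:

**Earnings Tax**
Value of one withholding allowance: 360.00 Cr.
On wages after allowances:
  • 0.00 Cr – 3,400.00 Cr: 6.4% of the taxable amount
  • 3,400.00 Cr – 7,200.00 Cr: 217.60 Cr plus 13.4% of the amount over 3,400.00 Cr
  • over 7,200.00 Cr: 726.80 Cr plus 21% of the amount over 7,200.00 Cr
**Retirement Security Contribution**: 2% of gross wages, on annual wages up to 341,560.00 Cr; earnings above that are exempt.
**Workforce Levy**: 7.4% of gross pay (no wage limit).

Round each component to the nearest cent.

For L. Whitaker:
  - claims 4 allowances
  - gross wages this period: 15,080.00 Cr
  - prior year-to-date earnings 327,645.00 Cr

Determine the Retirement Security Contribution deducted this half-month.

Retirement Security Contribution: cap 341,560.00 Cr − YTD 327,645.00 Cr = 13,915.00 Cr subject; 2% × 13,915.00 Cr = 278.30 Cr

278.30 Cr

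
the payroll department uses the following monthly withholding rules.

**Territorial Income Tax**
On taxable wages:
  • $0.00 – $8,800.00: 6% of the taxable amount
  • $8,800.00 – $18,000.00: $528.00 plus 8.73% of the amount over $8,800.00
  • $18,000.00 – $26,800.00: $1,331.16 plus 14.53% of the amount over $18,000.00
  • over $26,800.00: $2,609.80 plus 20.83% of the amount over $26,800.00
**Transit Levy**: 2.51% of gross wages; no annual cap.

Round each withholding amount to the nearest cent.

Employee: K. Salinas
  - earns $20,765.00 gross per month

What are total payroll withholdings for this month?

Territorial Income Tax: taxable = $20,765.00
  $1,331.16 + 14.53% × ($20,765.00 − $18,000.00) = $1,331.16 + 14.53% × $2,765.00 = $1,732.91
Transit Levy: 2.51% × $20,765.00 = $521.20
Total: $1,732.91 + $521.20 = $2,254.11

$2,254.11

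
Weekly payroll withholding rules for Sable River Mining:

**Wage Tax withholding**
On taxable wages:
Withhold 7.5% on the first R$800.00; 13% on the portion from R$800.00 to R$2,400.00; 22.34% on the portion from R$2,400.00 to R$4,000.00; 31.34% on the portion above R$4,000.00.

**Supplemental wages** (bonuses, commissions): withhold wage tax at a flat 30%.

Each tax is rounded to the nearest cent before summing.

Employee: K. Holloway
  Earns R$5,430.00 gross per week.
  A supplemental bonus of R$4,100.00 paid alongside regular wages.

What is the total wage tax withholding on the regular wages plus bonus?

R$2,303.60

Wage Tax: taxable = R$5,430.00
  R$625.44 + 31.34% × (R$5,430.00 − R$4,000.00) = R$625.44 + 31.34% × R$1,430.00 = R$1,073.60
Supplemental (30% flat on bonus): 30% × R$4,100.00 = R$1,230.00
Total wage tax: R$1,073.60 + R$1,230.00 = R$2,303.60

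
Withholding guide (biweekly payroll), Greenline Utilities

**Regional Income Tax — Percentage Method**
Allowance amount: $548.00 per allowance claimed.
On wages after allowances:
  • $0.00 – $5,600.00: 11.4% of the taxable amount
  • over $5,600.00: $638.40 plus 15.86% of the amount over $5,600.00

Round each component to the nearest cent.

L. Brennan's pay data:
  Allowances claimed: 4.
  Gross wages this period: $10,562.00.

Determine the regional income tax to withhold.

Regional Income Tax: taxable = $10,562.00 − 4×$548.00 = $8,370.00
  $638.40 + 15.86% × ($8,370.00 − $5,600.00) = $638.40 + 15.86% × $2,770.00 = $1,077.72

$1,077.72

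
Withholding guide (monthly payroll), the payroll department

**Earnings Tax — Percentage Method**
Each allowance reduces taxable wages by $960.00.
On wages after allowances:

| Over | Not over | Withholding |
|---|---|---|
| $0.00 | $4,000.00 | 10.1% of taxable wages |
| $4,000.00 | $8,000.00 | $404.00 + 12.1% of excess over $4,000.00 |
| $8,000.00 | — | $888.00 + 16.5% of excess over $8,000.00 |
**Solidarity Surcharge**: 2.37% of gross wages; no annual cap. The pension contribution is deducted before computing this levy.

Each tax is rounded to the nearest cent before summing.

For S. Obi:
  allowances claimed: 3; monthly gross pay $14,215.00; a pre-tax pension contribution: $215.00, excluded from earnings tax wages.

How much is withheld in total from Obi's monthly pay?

Earnings Tax: taxable = $14,215.00 − $215.00 − 3×$960.00 = $11,120.00
  $888.00 + 16.5% × ($11,120.00 − $8,000.00) = $888.00 + 16.5% × $3,120.00 = $1,402.80
Solidarity Surcharge: 2.37% × $14,000.00 = $331.80
Total: $1,402.80 + $331.80 = $1,734.60

$1,734.60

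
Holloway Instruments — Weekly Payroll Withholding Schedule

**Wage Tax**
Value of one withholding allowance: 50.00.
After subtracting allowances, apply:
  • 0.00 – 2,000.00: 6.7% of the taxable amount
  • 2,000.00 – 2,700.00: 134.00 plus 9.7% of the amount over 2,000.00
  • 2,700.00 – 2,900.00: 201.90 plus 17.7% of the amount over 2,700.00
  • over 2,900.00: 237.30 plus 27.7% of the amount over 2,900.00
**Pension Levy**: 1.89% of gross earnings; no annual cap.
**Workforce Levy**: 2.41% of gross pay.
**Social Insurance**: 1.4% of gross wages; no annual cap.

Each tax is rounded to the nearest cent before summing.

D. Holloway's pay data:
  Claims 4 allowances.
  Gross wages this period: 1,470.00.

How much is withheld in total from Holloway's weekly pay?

Wage Tax: taxable = 1,470.00 − 4×50.00 = 1,270.00
  6.7% × 1,270.00 = 85.09
Pension Levy: 1.89% × 1,470.00 = 27.78
Workforce Levy: 2.41% × 1,470.00 = 35.43
Social Insurance: 1.4% × 1,470.00 = 20.58
Total: 85.09 + 27.78 + 35.43 + 20.58 = 168.88

168.88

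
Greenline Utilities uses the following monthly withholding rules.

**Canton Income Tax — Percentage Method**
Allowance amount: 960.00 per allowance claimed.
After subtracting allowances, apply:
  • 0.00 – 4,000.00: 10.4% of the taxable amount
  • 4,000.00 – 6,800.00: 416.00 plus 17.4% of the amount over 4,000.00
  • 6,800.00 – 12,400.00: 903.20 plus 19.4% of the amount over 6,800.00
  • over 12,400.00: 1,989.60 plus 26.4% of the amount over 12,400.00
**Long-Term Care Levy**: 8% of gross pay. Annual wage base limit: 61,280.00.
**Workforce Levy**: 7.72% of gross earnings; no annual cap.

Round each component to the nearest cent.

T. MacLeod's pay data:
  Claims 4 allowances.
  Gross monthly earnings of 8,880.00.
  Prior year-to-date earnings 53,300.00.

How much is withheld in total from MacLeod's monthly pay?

1,920.90

Canton Income Tax: taxable = 8,880.00 − 4×960.00 = 5,040.00
  416.00 + 17.4% × (5,040.00 − 4,000.00) = 416.00 + 17.4% × 1,040.00 = 596.96
Long-Term Care Levy: cap 61,280.00 − YTD 53,300.00 = 7,980.00 subject; 8% × 7,980.00 = 638.40
Workforce Levy: 7.72% × 8,880.00 = 685.54
Total: 596.96 + 638.40 + 685.54 = 1,920.90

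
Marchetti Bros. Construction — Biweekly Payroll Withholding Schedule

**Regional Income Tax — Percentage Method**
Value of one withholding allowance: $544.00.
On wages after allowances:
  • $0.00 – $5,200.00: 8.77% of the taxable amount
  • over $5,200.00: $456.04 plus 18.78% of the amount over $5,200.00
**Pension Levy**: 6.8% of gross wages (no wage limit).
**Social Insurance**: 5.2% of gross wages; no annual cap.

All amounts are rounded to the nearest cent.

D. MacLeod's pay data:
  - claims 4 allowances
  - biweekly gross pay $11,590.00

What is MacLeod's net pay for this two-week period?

Regional Income Tax: taxable = $11,590.00 − 4×$544.00 = $9,414.00
  $456.04 + 18.78% × ($9,414.00 − $5,200.00) = $456.04 + 18.78% × $4,214.00 = $1,247.43
Pension Levy: 6.8% × $11,590.00 = $788.12
Social Insurance: 5.2% × $11,590.00 = $602.68
Total withheld: $1,247.43 + $788.12 + $602.68 = $2,638.23
Net pay: $11,590.00 − $2,638.23 = $8,951.77

$8,951.77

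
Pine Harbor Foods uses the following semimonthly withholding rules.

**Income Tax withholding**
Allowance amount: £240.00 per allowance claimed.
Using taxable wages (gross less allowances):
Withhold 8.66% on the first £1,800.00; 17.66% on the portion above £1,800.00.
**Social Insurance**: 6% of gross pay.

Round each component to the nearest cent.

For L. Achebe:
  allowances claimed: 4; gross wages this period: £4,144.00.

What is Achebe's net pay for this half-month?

£3,495.07

Income Tax: taxable = £4,144.00 − 4×£240.00 = £3,184.00
  £155.88 + 17.66% × (£3,184.00 − £1,800.00) = £155.88 + 17.66% × £1,384.00 = £400.29
Social Insurance: 6% × £4,144.00 = £248.64
Total withheld: £400.29 + £248.64 = £648.93
Net pay: £4,144.00 − £648.93 = £3,495.07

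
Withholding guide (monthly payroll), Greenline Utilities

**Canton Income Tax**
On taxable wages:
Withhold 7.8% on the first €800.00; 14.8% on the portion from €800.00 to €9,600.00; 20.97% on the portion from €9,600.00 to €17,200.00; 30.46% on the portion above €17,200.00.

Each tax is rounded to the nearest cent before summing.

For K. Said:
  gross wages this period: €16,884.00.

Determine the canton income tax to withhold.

Canton Income Tax: taxable = €16,884.00
  €1,364.80 + 20.97% × (€16,884.00 − €9,600.00) = €1,364.80 + 20.97% × €7,284.00 = €2,892.25

€2,892.25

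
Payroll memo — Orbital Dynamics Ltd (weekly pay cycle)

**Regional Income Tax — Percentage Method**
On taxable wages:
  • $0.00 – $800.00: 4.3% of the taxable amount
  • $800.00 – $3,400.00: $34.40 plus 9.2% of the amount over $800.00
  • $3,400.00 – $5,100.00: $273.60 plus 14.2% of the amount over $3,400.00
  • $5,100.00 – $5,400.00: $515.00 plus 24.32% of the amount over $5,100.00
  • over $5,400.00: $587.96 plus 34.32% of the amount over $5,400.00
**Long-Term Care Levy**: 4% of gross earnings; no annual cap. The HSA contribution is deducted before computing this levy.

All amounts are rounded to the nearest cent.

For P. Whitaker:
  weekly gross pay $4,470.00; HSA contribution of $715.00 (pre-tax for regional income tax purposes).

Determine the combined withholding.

Regional Income Tax: taxable = $4,470.00 − $715.00 = $3,755.00
  $273.60 + 14.2% × ($3,755.00 − $3,400.00) = $273.60 + 14.2% × $355.00 = $324.01
Long-Term Care Levy: 4% × $3,755.00 = $150.20
Total: $324.01 + $150.20 = $474.21

$474.21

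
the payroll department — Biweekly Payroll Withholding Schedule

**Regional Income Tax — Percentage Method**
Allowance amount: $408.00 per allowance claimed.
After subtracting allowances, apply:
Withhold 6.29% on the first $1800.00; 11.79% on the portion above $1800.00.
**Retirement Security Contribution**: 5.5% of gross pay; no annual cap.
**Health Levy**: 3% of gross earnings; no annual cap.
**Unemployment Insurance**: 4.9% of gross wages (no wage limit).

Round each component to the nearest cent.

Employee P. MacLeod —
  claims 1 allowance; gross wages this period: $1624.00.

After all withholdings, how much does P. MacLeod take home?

Regional Income Tax: taxable = $1624.00 − 1×$408.00 = $1216.00
  6.29% × $1216.00 = $76.49
Retirement Security Contribution: 5.5% × $1624.00 = $89.32
Health Levy: 3% × $1624.00 = $48.72
Unemployment Insurance: 4.9% × $1624.00 = $79.58
Total withheld: $76.49 + $89.32 + $48.72 + $79.58 = $294.11
Net pay: $1624.00 − $294.11 = $1329.89

$1329.89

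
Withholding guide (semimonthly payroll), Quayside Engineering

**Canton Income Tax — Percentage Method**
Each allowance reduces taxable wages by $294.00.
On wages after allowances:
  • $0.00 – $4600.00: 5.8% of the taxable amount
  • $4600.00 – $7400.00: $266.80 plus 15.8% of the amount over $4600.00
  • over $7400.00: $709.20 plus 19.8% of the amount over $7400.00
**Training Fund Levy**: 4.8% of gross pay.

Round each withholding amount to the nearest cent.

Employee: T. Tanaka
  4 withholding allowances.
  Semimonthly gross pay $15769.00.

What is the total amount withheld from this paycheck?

Canton Income Tax: taxable = $15769.00 − 4×$294.00 = $14593.00
  $709.20 + 19.8% × ($14593.00 − $7400.00) = $709.20 + 19.8% × $7193.00 = $2133.41
Training Fund Levy: 4.8% × $15769.00 = $756.91
Total: $2133.41 + $756.91 = $2890.32

$2890.32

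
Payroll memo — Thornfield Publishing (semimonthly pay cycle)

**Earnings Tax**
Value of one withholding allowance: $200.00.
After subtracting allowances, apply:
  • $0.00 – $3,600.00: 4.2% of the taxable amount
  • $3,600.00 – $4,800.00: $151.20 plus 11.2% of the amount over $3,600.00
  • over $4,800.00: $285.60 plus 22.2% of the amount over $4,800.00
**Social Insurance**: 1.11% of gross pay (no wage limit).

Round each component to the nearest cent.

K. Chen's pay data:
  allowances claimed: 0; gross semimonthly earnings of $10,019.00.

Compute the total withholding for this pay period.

Earnings Tax: taxable = $10,019.00
  $285.60 + 22.2% × ($10,019.00 − $4,800.00) = $285.60 + 22.2% × $5,219.00 = $1,444.22
Social Insurance: 1.11% × $10,019.00 = $111.21
Total: $1,444.22 + $111.21 = $1,555.43

$1,555.43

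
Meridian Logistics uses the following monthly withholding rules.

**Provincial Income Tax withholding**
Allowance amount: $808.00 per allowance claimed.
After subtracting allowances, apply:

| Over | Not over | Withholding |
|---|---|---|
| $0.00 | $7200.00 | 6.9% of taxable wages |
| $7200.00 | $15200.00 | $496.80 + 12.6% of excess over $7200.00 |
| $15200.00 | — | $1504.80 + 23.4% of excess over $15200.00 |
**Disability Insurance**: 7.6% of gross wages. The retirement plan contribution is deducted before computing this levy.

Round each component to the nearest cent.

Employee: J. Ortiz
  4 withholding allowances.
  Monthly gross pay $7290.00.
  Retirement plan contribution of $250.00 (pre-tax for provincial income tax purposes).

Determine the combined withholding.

Provincial Income Tax: taxable = $7290.00 − $250.00 − 4×$808.00 = $3808.00
  6.9% × $3808.00 = $262.75
Disability Insurance: 7.6% × $7040.00 = $535.04
Total: $262.75 + $535.04 = $797.79

$797.79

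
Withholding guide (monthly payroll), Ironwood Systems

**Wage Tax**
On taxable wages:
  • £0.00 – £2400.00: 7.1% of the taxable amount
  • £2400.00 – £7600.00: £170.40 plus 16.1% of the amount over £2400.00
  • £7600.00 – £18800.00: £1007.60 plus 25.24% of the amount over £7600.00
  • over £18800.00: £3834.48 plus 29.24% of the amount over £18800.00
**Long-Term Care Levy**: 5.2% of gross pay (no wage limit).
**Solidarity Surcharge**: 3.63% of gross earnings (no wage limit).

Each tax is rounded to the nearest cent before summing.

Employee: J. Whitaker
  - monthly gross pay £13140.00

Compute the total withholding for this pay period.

£3566.16

Wage Tax: taxable = £13140.00
  £1007.60 + 25.24% × (£13140.00 − £7600.00) = £1007.60 + 25.24% × £5540.00 = £2405.90
Long-Term Care Levy: 5.2% × £13140.00 = £683.28
Solidarity Surcharge: 3.63% × £13140.00 = £476.98
Total: £2405.90 + £683.28 + £476.98 = £3566.16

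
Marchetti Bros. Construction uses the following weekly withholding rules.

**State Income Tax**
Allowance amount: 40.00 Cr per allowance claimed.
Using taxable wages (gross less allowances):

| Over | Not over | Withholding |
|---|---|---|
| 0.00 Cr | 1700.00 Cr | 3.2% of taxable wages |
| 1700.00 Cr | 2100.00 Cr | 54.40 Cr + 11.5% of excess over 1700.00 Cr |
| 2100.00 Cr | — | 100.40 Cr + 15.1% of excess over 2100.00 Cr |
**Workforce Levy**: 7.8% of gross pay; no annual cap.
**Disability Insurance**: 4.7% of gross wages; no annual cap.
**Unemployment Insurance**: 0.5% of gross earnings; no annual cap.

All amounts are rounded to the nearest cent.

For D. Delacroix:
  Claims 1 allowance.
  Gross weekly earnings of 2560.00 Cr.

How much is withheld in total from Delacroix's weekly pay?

State Income Tax: taxable = 2560.00 Cr − 1×40.00 Cr = 2520.00 Cr
  100.40 Cr + 15.1% × (2520.00 Cr − 2100.00 Cr) = 100.40 Cr + 15.1% × 420.00 Cr = 163.82 Cr
Workforce Levy: 7.8% × 2560.00 Cr = 199.68 Cr
Disability Insurance: 4.7% × 2560.00 Cr = 120.32 Cr
Unemployment Insurance: 0.5% × 2560.00 Cr = 12.80 Cr
Total: 163.82 Cr + 199.68 Cr + 120.32 Cr + 12.80 Cr = 496.62 Cr

496.62 Cr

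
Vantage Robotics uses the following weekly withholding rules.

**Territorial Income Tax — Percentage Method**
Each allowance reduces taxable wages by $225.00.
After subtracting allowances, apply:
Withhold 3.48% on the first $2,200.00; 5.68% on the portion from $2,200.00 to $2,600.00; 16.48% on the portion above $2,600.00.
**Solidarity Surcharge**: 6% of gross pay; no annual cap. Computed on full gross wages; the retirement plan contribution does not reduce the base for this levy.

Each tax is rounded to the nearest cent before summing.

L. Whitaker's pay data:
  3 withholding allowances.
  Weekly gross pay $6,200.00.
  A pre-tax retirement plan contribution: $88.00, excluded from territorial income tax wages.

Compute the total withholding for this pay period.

Territorial Income Tax: taxable = $6,200.00 − $88.00 − 3×$225.00 = $5,437.00
  $99.28 + 16.48% × ($5,437.00 − $2,600.00) = $99.28 + 16.48% × $2,837.00 = $566.82
Solidarity Surcharge: 6% × $6,200.00 = $372.00
Total: $566.82 + $372.00 = $938.82

$938.82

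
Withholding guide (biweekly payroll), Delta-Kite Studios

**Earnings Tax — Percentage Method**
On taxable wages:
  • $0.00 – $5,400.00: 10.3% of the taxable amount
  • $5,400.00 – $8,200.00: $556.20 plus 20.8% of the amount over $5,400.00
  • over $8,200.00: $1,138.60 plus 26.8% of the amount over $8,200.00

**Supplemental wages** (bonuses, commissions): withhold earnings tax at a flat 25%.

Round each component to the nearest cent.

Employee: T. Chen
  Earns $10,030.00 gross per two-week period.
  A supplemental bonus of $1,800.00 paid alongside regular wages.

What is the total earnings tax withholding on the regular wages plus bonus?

$2,079.04

Earnings Tax: taxable = $10,030.00
  $1,138.60 + 26.8% × ($10,030.00 − $8,200.00) = $1,138.60 + 26.8% × $1,830.00 = $1,629.04
Supplemental (25% flat on bonus): 25% × $1,800.00 = $450.00
Total earnings tax: $1,629.04 + $450.00 = $2,079.04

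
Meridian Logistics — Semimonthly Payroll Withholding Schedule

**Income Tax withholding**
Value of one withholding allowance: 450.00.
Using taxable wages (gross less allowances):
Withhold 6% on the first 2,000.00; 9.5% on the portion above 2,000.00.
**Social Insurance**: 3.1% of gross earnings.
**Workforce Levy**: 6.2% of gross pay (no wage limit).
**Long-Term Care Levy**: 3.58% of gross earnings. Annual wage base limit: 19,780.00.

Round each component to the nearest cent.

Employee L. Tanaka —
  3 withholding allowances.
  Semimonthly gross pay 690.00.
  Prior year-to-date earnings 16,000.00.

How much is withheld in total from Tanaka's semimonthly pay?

Income Tax: taxable = 690.00 − 3×450.00 = -660.00
  Taxable ≤ 0 → 0.00
Social Insurance: 3.1% × 690.00 = 21.39
Workforce Levy: 6.2% × 690.00 = 42.78
Long-Term Care Levy: 3.58% × 690.00 = 24.70
Total: 0.00 + 21.39 + 42.78 + 24.70 = 88.87

88.87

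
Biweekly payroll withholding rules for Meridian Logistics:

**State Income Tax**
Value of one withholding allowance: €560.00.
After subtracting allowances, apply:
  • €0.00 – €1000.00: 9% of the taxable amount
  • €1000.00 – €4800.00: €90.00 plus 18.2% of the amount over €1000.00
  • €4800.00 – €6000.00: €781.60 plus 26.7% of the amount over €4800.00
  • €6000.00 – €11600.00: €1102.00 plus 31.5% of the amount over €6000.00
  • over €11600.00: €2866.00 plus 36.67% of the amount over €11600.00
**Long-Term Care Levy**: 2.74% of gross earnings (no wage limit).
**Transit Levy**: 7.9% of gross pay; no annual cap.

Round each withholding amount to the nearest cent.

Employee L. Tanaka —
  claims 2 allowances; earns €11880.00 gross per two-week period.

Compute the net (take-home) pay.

State Income Tax: taxable = €11880.00 − 2×€560.00 = €10760.00
  €1102.00 + 31.5% × (€10760.00 − €6000.00) = €1102.00 + 31.5% × €4760.00 = €2601.40
Long-Term Care Levy: 2.74% × €11880.00 = €325.51
Transit Levy: 7.9% × €11880.00 = €938.52
Total withheld: €2601.40 + €325.51 + €938.52 = €3865.43
Net pay: €11880.00 − €3865.43 = €8014.57

€8014.57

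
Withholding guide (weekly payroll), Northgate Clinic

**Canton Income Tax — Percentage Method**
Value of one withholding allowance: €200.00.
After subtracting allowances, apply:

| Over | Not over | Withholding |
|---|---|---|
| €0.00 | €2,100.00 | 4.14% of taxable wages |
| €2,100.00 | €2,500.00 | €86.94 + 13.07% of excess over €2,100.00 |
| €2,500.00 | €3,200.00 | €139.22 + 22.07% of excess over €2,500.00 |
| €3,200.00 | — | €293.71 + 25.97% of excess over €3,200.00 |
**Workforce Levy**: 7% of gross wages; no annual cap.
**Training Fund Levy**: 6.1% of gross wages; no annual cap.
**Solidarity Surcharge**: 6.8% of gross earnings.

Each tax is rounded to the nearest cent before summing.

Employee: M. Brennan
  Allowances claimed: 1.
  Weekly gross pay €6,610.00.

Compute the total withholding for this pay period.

€2,442.74

Canton Income Tax: taxable = €6,610.00 − 1×€200.00 = €6,410.00
  €293.71 + 25.97% × (€6,410.00 − €3,200.00) = €293.71 + 25.97% × €3,210.00 = €1,127.35
Workforce Levy: 7% × €6,610.00 = €462.70
Training Fund Levy: 6.1% × €6,610.00 = €403.21
Solidarity Surcharge: 6.8% × €6,610.00 = €449.48
Total: €1,127.35 + €462.70 + €403.21 + €449.48 = €2,442.74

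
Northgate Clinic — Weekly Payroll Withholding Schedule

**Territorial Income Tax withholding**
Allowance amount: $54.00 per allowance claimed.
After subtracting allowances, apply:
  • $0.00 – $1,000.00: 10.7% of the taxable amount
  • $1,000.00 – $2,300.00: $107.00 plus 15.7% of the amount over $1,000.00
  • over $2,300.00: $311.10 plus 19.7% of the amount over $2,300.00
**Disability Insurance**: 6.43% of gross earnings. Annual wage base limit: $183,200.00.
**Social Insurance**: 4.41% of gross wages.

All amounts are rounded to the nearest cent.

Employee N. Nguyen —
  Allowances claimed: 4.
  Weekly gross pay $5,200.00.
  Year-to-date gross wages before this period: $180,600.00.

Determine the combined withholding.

$1,236.35

Territorial Income Tax: taxable = $5,200.00 − 4×$54.00 = $4,984.00
  $311.10 + 19.7% × ($4,984.00 − $2,300.00) = $311.10 + 19.7% × $2,684.00 = $839.85
Disability Insurance: cap $183,200.00 − YTD $180,600.00 = $2,600.00 subject; 6.43% × $2,600.00 = $167.18
Social Insurance: 4.41% × $5,200.00 = $229.32
Total: $839.85 + $167.18 + $229.32 = $1,236.35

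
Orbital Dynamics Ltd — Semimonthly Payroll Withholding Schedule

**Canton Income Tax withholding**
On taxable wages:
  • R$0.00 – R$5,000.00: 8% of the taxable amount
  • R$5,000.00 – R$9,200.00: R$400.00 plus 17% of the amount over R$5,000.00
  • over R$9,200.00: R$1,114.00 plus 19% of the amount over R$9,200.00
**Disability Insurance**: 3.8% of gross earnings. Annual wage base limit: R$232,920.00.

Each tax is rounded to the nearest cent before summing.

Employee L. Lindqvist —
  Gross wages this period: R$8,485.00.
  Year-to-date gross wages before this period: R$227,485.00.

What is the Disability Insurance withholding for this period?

R$206.53

Disability Insurance: cap R$232,920.00 − YTD R$227,485.00 = R$5,435.00 subject; 3.8% × R$5,435.00 = R$206.53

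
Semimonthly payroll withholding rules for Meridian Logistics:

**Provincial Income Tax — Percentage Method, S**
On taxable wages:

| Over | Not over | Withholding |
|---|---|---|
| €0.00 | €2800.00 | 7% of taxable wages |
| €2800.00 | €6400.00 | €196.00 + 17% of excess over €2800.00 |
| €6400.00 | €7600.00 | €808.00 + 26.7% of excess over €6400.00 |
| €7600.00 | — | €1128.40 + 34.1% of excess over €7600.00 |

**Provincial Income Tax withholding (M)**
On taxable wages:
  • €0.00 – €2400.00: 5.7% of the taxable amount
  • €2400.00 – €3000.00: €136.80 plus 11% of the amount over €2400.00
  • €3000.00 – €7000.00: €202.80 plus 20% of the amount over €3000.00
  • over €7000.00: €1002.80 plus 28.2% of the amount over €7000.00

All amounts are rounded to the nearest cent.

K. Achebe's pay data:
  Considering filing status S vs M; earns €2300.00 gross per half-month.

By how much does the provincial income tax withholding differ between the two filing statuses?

€29.90

Provincial Income Tax (S): taxable = €2300.00
  7% × €2300.00 = €161.00
Provincial Income Tax (M): taxable = €2300.00
  5.7% × €2300.00 = €131.10
Difference: |€161.00 − €131.10| = €29.90 (higher under S)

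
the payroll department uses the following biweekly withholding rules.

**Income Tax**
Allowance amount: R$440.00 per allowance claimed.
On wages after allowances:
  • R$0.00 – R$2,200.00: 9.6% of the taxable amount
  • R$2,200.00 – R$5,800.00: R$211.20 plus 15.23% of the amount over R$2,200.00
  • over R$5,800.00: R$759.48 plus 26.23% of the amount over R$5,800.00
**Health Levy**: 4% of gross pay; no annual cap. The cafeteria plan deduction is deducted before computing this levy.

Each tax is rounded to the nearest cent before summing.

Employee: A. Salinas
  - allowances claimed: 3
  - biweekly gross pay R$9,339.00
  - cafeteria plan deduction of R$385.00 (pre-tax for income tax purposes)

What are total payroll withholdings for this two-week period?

R$1,598.70

Income Tax: taxable = R$9,339.00 − R$385.00 − 3×R$440.00 = R$7,634.00
  R$759.48 + 26.23% × (R$7,634.00 − R$5,800.00) = R$759.48 + 26.23% × R$1,834.00 = R$1,240.54
Health Levy: 4% × R$8,954.00 = R$358.16
Total: R$1,240.54 + R$358.16 = R$1,598.70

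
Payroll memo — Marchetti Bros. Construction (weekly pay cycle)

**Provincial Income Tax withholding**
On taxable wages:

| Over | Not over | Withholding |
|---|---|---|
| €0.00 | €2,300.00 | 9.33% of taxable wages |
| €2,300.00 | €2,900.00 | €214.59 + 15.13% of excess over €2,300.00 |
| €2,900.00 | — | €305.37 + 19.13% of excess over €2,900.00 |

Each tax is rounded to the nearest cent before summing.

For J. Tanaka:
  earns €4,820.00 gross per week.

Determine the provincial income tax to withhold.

Provincial Income Tax: taxable = €4,820.00
  €305.37 + 19.13% × (€4,820.00 − €2,900.00) = €305.37 + 19.13% × €1,920.00 = €672.67

€672.67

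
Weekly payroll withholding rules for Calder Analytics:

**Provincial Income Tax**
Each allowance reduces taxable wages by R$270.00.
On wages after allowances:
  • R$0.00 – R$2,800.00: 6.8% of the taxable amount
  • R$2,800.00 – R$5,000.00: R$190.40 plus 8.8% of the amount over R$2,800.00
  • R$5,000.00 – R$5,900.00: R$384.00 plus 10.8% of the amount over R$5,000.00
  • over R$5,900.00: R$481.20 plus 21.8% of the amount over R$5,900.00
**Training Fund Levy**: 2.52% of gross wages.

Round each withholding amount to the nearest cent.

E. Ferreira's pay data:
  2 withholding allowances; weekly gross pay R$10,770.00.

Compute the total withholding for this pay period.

Provincial Income Tax: taxable = R$10,770.00 − 2×R$270.00 = R$10,230.00
  R$481.20 + 21.8% × (R$10,230.00 − R$5,900.00) = R$481.20 + 21.8% × R$4,330.00 = R$1,425.14
Training Fund Levy: 2.52% × R$10,770.00 = R$271.40
Total: R$1,425.14 + R$271.40 = R$1,696.54

R$1,696.54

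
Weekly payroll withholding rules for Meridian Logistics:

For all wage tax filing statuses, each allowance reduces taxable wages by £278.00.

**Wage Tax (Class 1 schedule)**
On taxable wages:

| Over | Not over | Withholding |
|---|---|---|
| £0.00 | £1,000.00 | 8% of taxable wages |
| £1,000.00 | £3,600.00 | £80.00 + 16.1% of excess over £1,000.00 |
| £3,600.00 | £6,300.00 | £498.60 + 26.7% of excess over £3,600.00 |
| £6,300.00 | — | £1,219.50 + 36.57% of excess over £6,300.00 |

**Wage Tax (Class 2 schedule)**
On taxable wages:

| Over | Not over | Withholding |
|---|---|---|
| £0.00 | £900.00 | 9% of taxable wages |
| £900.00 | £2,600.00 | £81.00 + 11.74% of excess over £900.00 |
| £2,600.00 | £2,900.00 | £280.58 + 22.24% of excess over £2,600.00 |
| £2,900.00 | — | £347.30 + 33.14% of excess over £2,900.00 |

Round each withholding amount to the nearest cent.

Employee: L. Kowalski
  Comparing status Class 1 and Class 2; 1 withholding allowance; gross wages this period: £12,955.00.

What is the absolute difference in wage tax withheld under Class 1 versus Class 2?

Wage Tax (Class 1): taxable = £12,955.00 − 1×£278.00 = £12,677.00
  £1,219.50 + 36.57% × (£12,677.00 − £6,300.00) = £1,219.50 + 36.57% × £6,377.00 = £3,551.57
Wage Tax (Class 2): taxable = £12,955.00 − 1×£278.00 = £12,677.00
  £347.30 + 33.14% × (£12,677.00 − £2,900.00) = £347.30 + 33.14% × £9,777.00 = £3,587.40
Difference: |£3,551.57 − £3,587.40| = £35.83 (higher under Class 2)

£35.83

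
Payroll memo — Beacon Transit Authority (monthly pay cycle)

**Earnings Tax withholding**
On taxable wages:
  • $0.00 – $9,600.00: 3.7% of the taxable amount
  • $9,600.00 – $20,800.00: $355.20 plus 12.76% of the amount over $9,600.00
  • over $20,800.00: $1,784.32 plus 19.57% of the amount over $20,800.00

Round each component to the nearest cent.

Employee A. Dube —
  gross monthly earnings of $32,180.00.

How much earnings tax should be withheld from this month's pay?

Earnings Tax: taxable = $32,180.00
  $1,784.32 + 19.57% × ($32,180.00 − $20,800.00) = $1,784.32 + 19.57% × $11,380.00 = $4,011.39

$4,011.39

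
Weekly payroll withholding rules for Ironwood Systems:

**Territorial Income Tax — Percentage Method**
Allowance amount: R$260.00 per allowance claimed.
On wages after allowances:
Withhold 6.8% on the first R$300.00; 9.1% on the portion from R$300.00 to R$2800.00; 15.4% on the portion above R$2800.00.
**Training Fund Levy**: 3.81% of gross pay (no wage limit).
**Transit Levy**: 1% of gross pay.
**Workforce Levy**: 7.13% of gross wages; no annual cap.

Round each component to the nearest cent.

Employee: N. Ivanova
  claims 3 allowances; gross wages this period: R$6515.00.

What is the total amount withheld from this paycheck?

R$1477.78

Territorial Income Tax: taxable = R$6515.00 − 3×R$260.00 = R$5735.00
  R$247.90 + 15.4% × (R$5735.00 − R$2800.00) = R$247.90 + 15.4% × R$2935.00 = R$699.89
Training Fund Levy: 3.81% × R$6515.00 = R$248.22
Transit Levy: 1% × R$6515.00 = R$65.15
Workforce Levy: 7.13% × R$6515.00 = R$464.52
Total: R$699.89 + R$248.22 + R$65.15 + R$464.52 = R$1477.78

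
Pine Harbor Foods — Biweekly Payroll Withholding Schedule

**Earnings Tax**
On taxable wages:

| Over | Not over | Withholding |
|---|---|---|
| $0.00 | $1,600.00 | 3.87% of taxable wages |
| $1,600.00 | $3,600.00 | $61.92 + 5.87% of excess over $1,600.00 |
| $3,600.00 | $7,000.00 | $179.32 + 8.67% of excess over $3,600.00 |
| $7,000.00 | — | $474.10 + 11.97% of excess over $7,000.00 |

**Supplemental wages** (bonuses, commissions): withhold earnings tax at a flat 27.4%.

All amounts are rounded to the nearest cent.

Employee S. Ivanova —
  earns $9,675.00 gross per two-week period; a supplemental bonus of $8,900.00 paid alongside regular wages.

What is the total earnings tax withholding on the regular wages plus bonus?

Earnings Tax: taxable = $9,675.00
  $474.10 + 11.97% × ($9,675.00 − $7,000.00) = $474.10 + 11.97% × $2,675.00 = $794.30
Supplemental (27.4% flat on bonus): 27.4% × $8,900.00 = $2,438.60
Total earnings tax: $794.30 + $2,438.60 = $3,232.90

$3,232.90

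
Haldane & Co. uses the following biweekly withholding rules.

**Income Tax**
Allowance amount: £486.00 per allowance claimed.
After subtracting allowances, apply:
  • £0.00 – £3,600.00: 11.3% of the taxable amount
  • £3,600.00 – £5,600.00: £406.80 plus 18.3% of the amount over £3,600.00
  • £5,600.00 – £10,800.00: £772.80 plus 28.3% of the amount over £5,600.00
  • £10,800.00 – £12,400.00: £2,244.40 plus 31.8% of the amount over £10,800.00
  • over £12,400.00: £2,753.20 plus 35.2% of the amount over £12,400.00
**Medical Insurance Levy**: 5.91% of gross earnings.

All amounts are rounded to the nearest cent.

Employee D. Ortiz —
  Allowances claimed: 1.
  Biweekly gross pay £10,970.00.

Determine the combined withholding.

Income Tax: taxable = £10,970.00 − 1×£486.00 = £10,484.00
  £772.80 + 28.3% × (£10,484.00 − £5,600.00) = £772.80 + 28.3% × £4,884.00 = £2,154.97
Medical Insurance Levy: 5.91% × £10,970.00 = £648.33
Total: £2,154.97 + £648.33 = £2,803.30

£2,803.30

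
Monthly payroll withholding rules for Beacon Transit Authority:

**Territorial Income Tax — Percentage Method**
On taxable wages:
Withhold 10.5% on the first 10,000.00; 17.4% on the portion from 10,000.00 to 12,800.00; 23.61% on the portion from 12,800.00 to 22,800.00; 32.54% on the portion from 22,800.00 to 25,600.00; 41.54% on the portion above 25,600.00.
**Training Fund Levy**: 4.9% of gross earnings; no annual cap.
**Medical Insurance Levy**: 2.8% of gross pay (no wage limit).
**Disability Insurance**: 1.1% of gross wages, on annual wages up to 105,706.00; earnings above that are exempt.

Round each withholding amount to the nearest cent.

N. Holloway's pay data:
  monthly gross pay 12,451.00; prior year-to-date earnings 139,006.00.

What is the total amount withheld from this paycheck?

Territorial Income Tax: taxable = 12,451.00
  1,050.00 + 17.4% × (12,451.00 − 10,000.00) = 1,050.00 + 17.4% × 2,451.00 = 1,476.47
Training Fund Levy: 4.9% × 12,451.00 = 610.10
Medical Insurance Levy: 2.8% × 12,451.00 = 348.63
Disability Insurance: YTD 139,006.00 ≥ cap 105,706.00 → 0.00
Total: 1,476.47 + 610.10 + 348.63 + 0.00 = 2,435.20

2,435.20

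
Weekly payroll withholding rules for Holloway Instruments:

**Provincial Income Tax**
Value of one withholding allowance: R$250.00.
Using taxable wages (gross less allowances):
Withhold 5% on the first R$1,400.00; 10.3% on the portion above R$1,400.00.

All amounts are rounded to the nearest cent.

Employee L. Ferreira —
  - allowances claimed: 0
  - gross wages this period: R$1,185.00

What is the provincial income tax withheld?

R$59.25

Provincial Income Tax: taxable = R$1,185.00
  5% × R$1,185.00 = R$59.25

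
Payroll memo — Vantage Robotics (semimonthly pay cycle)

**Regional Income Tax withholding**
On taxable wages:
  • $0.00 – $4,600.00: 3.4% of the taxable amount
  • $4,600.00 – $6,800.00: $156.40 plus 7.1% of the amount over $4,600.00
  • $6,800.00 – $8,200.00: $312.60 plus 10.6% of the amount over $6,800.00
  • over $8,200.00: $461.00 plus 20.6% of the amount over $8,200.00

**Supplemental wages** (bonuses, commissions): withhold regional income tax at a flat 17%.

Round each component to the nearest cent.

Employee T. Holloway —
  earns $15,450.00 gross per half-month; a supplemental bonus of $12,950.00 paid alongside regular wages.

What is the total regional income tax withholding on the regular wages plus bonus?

Regional Income Tax: taxable = $15,450.00
  $461.00 + 20.6% × ($15,450.00 − $8,200.00) = $461.00 + 20.6% × $7,250.00 = $1,954.50
Supplemental (17% flat on bonus): 17% × $12,950.00 = $2,201.50
Total regional income tax: $1,954.50 + $2,201.50 = $4,156.00

$4,156.00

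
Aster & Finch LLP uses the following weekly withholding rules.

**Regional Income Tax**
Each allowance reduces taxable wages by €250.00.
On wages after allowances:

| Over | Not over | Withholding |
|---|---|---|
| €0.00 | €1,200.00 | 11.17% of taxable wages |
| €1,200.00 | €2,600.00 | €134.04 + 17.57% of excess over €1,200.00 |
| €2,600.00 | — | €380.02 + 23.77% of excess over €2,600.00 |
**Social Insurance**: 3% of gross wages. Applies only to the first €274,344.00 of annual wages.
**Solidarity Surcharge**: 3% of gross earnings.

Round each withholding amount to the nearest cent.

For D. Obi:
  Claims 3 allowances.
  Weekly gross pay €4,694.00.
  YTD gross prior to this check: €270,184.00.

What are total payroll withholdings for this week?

Regional Income Tax: taxable = €4,694.00 − 3×€250.00 = €3,944.00
  €380.02 + 23.77% × (€3,944.00 − €2,600.00) = €380.02 + 23.77% × €1,344.00 = €699.49
Social Insurance: cap €274,344.00 − YTD €270,184.00 = €4,160.00 subject; 3% × €4,160.00 = €124.80
Solidarity Surcharge: 3% × €4,694.00 = €140.82
Total: €699.49 + €124.80 + €140.82 = €965.11

€965.11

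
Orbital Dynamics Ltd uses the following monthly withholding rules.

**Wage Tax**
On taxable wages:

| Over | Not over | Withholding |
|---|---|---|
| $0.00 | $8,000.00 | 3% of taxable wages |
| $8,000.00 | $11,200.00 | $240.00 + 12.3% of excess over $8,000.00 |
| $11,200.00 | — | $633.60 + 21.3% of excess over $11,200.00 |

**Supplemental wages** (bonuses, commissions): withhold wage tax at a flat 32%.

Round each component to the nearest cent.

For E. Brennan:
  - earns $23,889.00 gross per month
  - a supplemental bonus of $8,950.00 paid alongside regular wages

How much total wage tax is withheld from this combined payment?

Wage Tax: taxable = $23,889.00
  $633.60 + 21.3% × ($23,889.00 − $11,200.00) = $633.60 + 21.3% × $12,689.00 = $3,336.36
Supplemental (32% flat on bonus): 32% × $8,950.00 = $2,864.00
Total wage tax: $3,336.36 + $2,864.00 = $6,200.36

$6,200.36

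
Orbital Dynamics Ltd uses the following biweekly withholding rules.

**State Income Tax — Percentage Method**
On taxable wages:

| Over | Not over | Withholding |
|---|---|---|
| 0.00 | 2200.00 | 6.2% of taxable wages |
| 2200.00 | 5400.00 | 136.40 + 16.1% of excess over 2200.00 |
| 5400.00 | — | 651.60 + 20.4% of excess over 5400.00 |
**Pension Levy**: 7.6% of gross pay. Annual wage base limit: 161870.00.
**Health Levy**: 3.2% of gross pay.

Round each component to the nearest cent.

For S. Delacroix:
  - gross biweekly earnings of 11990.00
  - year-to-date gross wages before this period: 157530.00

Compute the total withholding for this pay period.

2709.48

State Income Tax: taxable = 11990.00
  651.60 + 20.4% × (11990.00 − 5400.00) = 651.60 + 20.4% × 6590.00 = 1995.96
Pension Levy: cap 161870.00 − YTD 157530.00 = 4340.00 subject; 7.6% × 4340.00 = 329.84
Health Levy: 3.2% × 11990.00 = 383.68
Total: 1995.96 + 329.84 + 383.68 = 2709.48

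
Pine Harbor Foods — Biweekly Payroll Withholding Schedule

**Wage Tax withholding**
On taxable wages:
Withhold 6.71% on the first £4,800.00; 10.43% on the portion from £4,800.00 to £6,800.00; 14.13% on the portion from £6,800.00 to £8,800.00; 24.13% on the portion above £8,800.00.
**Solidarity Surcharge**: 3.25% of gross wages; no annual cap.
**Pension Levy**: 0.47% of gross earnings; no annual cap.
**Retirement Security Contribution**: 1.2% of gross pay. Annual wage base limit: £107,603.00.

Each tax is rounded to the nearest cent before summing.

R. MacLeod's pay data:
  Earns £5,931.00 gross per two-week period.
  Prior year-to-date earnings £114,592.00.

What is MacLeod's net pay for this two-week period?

£5,270.32

Wage Tax: taxable = £5,931.00
  £322.08 + 10.43% × (£5,931.00 − £4,800.00) = £322.08 + 10.43% × £1,131.00 = £440.04
Solidarity Surcharge: 3.25% × £5,931.00 = £192.76
Pension Levy: 0.47% × £5,931.00 = £27.88
Retirement Security Contribution: YTD £114,592.00 ≥ cap £107,603.00 → £0.00
Total withheld: £440.04 + £192.76 + £27.88 + £0.00 = £660.68
Net pay: £5,931.00 − £660.68 = £5,270.32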